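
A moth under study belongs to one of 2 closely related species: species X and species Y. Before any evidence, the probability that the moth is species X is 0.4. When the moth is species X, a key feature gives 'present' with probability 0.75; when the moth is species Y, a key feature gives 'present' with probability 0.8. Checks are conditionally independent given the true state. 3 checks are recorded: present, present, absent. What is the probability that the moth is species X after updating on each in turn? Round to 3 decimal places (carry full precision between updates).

0.423

After 'present': P(species X) = 0.75·0.4000 / (0.75·0.4000 + 0.8·0.6000) ≈ 0.3846
After 'present': P(species X) = 0.75·0.3846 / (0.75·0.3846 + 0.8·0.6154) ≈ 0.3695
After 'absent': P(species X) = 0.25·0.3695 / (0.25·0.3695 + 0.2·0.6305) ≈ 0.4228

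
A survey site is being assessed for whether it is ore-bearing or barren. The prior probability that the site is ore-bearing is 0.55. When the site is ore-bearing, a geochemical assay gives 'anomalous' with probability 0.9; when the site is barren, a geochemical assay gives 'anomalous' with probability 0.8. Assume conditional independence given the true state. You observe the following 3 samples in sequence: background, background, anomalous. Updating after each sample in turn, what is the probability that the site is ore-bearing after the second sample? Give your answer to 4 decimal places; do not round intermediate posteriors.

0.2340

Each posterior becomes the prior for the next update.
After 'background': P(ore) = 0.1·0.5500 / (0.1·0.5500 + 0.2·0.4500) ≈ 0.3793
After 'background': P(ore) = 0.1·0.3793 / (0.1·0.3793 + 0.2·0.6207) ≈ 0.2340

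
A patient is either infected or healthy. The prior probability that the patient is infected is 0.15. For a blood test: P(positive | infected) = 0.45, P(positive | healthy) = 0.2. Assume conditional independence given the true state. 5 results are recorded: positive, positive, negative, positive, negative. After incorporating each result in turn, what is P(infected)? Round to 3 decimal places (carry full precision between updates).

0.487

After 'positive': P(infected) = 0.45·0.1500 / (0.45·0.1500 + 0.2·0.8500) ≈ 0.2842
After 'positive': P(infected) = 0.45·0.2842 / (0.45·0.2842 + 0.2·0.7158) ≈ 0.4718
After 'negative': P(infected) = 0.55·0.4718 / (0.55·0.4718 + 0.8·0.5282) ≈ 0.3805
After 'positive': P(infected) = 0.45·0.3805 / (0.45·0.3805 + 0.2·0.6195) ≈ 0.5802
After 'negative': P(infected) = 0.55·0.5802 / (0.55·0.5802 + 0.8·0.4198) ≈ 0.4872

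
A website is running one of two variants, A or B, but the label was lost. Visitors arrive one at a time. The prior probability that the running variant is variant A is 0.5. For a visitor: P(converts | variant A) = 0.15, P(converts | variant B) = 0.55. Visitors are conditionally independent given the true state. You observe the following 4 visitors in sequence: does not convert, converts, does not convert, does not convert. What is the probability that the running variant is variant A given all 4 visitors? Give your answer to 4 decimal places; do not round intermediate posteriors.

0.6476

Each posterior becomes the prior for the next update.
After 'does not convert': P(A) = 0.85·0.5000 / (0.85·0.5000 + 0.45·0.5000) ≈ 0.6538
After 'converts': P(A) = 0.15·0.6538 / (0.15·0.6538 + 0.55·0.3462) ≈ 0.3400
After 'does not convert': P(A) = 0.85·0.3400 / (0.85·0.3400 + 0.45·0.6600) ≈ 0.4932
After 'does not convert': P(A) = 0.85·0.4932 / (0.85·0.4932 + 0.45·0.5068) ≈ 0.6476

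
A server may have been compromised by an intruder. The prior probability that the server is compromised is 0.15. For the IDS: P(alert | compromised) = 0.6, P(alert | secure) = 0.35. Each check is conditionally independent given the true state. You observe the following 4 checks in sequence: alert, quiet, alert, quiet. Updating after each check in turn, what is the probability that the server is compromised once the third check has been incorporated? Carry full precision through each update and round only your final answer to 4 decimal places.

After 'alert': P(compromised) = 0.6·0.1500 / (0.6·0.1500 + 0.35·0.8500) ≈ 0.2323
After 'quiet': P(compromised) = 0.4·0.2323 / (0.4·0.2323 + 0.65·0.7677) ≈ 0.1569
After 'alert': P(compromised) = 0.6·0.1569 / (0.6·0.1569 + 0.35·0.8431) ≈ 0.2419

0.2419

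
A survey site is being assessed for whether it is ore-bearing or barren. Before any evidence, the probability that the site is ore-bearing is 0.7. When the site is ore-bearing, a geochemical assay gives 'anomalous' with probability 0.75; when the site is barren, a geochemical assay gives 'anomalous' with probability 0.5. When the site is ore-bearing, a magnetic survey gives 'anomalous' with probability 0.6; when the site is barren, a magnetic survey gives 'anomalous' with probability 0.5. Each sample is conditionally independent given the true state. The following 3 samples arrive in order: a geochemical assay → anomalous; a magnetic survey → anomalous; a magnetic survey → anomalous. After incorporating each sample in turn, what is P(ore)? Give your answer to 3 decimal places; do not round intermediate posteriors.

0.834

After a geochemical assay='anomalous': P(ore) = 0.75·0.7000 / (0.75·0.7000 + 0.5·0.3000) ≈ 0.7778
After a magnetic survey='anomalous': P(ore) = 0.6·0.7778 / (0.6·0.7778 + 0.5·0.2222) ≈ 0.8077
After a magnetic survey='anomalous': P(ore) = 0.6·0.8077 / (0.6·0.8077 + 0.5·0.1923) ≈ 0.8344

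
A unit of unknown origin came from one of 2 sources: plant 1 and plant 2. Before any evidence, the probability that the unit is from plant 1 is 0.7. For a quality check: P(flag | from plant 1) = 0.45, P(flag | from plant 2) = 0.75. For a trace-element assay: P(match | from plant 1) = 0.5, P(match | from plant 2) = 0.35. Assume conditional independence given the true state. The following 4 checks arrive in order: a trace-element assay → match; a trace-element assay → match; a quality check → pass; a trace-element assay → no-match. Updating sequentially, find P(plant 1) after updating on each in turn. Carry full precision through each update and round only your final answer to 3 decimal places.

0.890

After a trace-element assay='match': P(plant 1) = 0.5·0.7000 / (0.5·0.7000 + 0.35·0.3000) ≈ 0.7692
After a trace-element assay='match': P(plant 1) = 0.5·0.7692 / (0.5·0.7692 + 0.35·0.2308) ≈ 0.8264
After a quality check='pass': P(plant 1) = 0.55·0.8264 / (0.55·0.8264 + 0.25·0.1736) ≈ 0.9129
After a trace-element assay='no-match': P(plant 1) = 0.5·0.9129 / (0.5·0.9129 + 0.65·0.0871) ≈ 0.8896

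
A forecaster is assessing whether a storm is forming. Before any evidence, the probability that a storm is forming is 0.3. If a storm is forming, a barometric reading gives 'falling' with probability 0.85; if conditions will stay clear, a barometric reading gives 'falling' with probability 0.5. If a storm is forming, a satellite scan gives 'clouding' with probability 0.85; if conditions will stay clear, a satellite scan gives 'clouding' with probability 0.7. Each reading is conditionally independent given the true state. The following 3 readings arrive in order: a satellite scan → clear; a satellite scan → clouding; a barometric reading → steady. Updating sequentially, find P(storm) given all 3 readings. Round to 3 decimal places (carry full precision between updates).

After a satellite scan='clear': P(storm) = 0.15·0.3000 / (0.15·0.3000 + 0.3·0.7000) ≈ 0.1765
After a satellite scan='clouding': P(storm) = 0.85·0.1765 / (0.85·0.1765 + 0.7·0.8235) ≈ 0.2065
After a barometric reading='steady': P(storm) = 0.15·0.2065 / (0.15·0.2065 + 0.5·0.7935) ≈ 0.0724

0.072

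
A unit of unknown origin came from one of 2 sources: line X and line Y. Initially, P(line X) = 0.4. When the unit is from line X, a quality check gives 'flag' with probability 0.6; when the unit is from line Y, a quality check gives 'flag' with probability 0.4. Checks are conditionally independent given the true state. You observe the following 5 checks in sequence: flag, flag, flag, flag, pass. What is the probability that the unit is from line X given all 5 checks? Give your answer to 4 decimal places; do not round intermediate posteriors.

After 'flag': P(line X) = 0.6·0.4000 / (0.6·0.4000 + 0.4·0.6000) ≈ 0.5000
After 'flag': P(line X) = 0.6·0.5000 / (0.6·0.5000 + 0.4·0.5000) ≈ 0.6000
After 'flag': P(line X) = 0.6·0.6000 / (0.6·0.6000 + 0.4·0.4000) ≈ 0.6923
After 'flag': P(line X) = 0.6·0.6923 / (0.6·0.6923 + 0.4·0.3077) ≈ 0.7714
After 'pass': P(line X) = 0.4·0.7714 / (0.4·0.7714 + 0.6·0.2286) ≈ 0.6923

0.6923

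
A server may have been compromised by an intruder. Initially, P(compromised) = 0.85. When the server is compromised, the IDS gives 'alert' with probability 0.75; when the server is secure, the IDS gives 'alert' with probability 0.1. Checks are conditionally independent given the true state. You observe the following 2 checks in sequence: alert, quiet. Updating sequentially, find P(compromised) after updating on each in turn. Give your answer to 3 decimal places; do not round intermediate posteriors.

After 'alert': P(compromised) = 0.75·0.8500 / (0.75·0.8500 + 0.1·0.1500) ≈ 0.9770
After 'quiet': P(compromised) = 0.25·0.9770 / (0.25·0.9770 + 0.9·0.0230) ≈ 0.9219

0.922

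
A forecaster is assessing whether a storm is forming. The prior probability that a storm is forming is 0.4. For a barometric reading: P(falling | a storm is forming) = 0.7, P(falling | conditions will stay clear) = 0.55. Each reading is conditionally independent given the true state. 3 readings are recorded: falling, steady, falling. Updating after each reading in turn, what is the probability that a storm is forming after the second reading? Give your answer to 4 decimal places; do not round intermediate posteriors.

0.3613

After 'falling': P(storm) = 0.7·0.4000 / (0.7·0.4000 + 0.55·0.6000) ≈ 0.4590
After 'steady': P(storm) = 0.3·0.4590 / (0.3·0.4590 + 0.45·0.5410) ≈ 0.3613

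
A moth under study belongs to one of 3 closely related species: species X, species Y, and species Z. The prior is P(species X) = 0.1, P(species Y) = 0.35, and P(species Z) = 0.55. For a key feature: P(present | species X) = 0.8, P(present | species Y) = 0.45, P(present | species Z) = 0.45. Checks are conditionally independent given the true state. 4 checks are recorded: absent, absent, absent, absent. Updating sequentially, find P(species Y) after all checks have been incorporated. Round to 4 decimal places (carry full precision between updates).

0.3881

After 'absent': normaliser = 0.2·0.1000 + 0.55·0.3500 + 0.55·0.5500; P(species X) ≈ 0.0388, P(species Y) ≈ 0.3738, P(species Z) ≈ 0.5874
After 'absent': normaliser = 0.2·0.0388 + 0.55·0.3738 + 0.55·0.5874; P(species X) ≈ 0.0145, P(species Y) ≈ 0.3833, P(species Z) ≈ 0.6023
After 'absent': normaliser = 0.2·0.0145 + 0.55·0.3833 + 0.55·0.6023; P(species X) ≈ 0.0053, P(species Y) ≈ 0.3868, P(species Z) ≈ 0.6079
After 'absent': normaliser = 0.2·0.0053 + 0.55·0.3868 + 0.55·0.6079; P(species X) ≈ 0.0019, P(species Y) ≈ 0.3881, P(species Z) ≈ 0.6099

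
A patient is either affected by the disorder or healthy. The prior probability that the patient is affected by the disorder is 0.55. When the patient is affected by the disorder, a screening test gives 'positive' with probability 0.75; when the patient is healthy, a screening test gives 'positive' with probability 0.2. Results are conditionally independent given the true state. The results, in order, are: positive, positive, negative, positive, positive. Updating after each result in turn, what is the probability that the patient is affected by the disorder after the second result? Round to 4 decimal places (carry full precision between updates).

0.9450

After 'positive': P(affected) = 0.75·0.5500 / (0.75·0.5500 + 0.2·0.4500) ≈ 0.8209
After 'positive': P(affected) = 0.75·0.8209 / (0.75·0.8209 + 0.2·0.1791) ≈ 0.9450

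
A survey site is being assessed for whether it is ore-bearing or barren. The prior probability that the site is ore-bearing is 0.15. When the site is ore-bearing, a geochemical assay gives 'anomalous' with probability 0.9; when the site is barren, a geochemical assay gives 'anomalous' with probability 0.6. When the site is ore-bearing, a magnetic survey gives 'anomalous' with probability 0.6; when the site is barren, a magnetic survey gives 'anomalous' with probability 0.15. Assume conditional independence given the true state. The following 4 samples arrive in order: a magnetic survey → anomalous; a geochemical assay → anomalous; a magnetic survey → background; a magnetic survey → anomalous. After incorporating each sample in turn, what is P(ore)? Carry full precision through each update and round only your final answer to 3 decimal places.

After a magnetic survey='anomalous': P(ore) = 0.6·0.1500 / (0.6·0.1500 + 0.15·0.8500) ≈ 0.4138
After a geochemical assay='anomalous': P(ore) = 0.9·0.4138 / (0.9·0.4138 + 0.6·0.5862) ≈ 0.5143
After a magnetic survey='background': P(ore) = 0.4·0.5143 / (0.4·0.5143 + 0.85·0.4857) ≈ 0.3326
After a magnetic survey='anomalous': P(ore) = 0.6·0.3326 / (0.6·0.3326 + 0.15·0.6674) ≈ 0.6659

0.666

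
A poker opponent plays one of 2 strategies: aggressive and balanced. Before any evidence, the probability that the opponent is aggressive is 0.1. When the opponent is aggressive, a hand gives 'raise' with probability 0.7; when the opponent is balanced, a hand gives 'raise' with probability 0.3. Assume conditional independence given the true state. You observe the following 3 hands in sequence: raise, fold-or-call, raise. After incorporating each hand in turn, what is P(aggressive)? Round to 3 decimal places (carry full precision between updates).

0.206

After 'raise': P(aggressive) = 0.7·0.1000 / (0.7·0.1000 + 0.3·0.9000) ≈ 0.2059
After 'fold-or-call': P(aggressive) = 0.3·0.2059 / (0.3·0.2059 + 0.7·0.7941) ≈ 0.1000
After 'raise': P(aggressive) = 0.7·0.1000 / (0.7·0.1000 + 0.3·0.9000) ≈ 0.2059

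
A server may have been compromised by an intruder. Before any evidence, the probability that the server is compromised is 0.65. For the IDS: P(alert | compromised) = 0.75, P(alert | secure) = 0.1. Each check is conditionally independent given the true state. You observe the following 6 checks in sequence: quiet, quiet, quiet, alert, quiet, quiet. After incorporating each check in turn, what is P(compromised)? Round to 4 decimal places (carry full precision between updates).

0.0225

Apply Bayes' rule sequentially, carrying P(compromised) forward.
After 'quiet': P(compromised) = 0.25·0.6500 / (0.25·0.6500 + 0.9·0.3500) ≈ 0.3403
After 'quiet': P(compromised) = 0.25·0.3403 / (0.25·0.3403 + 0.9·0.6597) ≈ 0.1253
After 'quiet': P(compromised) = 0.25·0.1253 / (0.25·0.1253 + 0.9·0.8747) ≈ 0.0383
After 'alert': P(compromised) = 0.75·0.0383 / (0.75·0.0383 + 0.1·0.9617) ≈ 0.2299
After 'quiet': P(compromised) = 0.25·0.2299 / (0.25·0.2299 + 0.9·0.7701) ≈ 0.0766
After 'quiet': P(compromised) = 0.25·0.0766 / (0.25·0.0766 + 0.9·0.9234) ≈ 0.0225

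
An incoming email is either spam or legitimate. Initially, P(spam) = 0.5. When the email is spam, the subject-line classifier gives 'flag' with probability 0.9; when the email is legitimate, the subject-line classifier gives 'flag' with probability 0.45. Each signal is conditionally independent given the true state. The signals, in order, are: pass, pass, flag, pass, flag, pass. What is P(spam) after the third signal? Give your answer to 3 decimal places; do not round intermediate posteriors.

Each posterior becomes the prior for the next update.
After 'pass': P(spam) = 0.1·0.5000 / (0.1·0.5000 + 0.55·0.5000) ≈ 0.1538
After 'pass': P(spam) = 0.1·0.1538 / (0.1·0.1538 + 0.55·0.8462) ≈ 0.0320
After 'flag': P(spam) = 0.9·0.0320 / (0.9·0.0320 + 0.45·0.9680) ≈ 0.0620

0.062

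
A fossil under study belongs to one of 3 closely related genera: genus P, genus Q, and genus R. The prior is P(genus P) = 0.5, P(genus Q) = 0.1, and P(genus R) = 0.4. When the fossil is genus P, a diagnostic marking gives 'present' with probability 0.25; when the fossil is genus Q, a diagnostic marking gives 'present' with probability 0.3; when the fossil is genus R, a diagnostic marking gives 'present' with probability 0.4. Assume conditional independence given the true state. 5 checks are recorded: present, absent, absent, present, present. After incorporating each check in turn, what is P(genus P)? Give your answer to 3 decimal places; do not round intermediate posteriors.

0.294

After 'present': normaliser = 0.25·0.5000 + 0.3·0.1000 + 0.4·0.4000; P(genus P) ≈ 0.3968, P(genus Q) ≈ 0.0952, P(genus R) ≈ 0.5079
After 'absent': normaliser = 0.75·0.3968 + 0.7·0.0952 + 0.6·0.5079; P(genus P) ≈ 0.4448, P(genus Q) ≈ 0.0996, P(genus R) ≈ 0.4555
After 'absent': normaliser = 0.75·0.4448 + 0.7·0.0996 + 0.6·0.4555; P(genus P) ≈ 0.4930, P(genus Q) ≈ 0.1031, P(genus R) ≈ 0.4039
After 'present': normaliser = 0.25·0.4930 + 0.3·0.1031 + 0.4·0.4039; P(genus P) ≈ 0.3904, P(genus Q) ≈ 0.0979, P(genus R) ≈ 0.5117
After 'present': normaliser = 0.25·0.3904 + 0.3·0.0979 + 0.4·0.5117; P(genus P) ≈ 0.2943, P(genus Q) ≈ 0.0886, P(genus R) ≈ 0.6171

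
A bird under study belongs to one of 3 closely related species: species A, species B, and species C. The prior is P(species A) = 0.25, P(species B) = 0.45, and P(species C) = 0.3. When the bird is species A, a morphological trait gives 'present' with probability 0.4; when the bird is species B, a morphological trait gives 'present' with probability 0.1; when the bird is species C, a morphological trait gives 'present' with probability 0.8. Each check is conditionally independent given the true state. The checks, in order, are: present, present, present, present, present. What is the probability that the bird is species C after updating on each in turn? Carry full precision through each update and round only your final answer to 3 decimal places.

After 'present': normaliser = 0.4·0.2500 + 0.1·0.4500 + 0.8·0.3000; P(species A) ≈ 0.2597, P(species B) ≈ 0.1169, P(species C) ≈ 0.6234
After 'present': normaliser = 0.4·0.2597 + 0.1·0.1169 + 0.8·0.6234; P(species A) ≈ 0.1691, P(species B) ≈ 0.0190, P(species C) ≈ 0.8118
After 'present': normaliser = 0.4·0.1691 + 0.1·0.0190 + 0.8·0.8118; P(species A) ≈ 0.0941, P(species B) ≈ 0.0026, P(species C) ≈ 0.9033
After 'present': normaliser = 0.4·0.0941 + 0.1·0.0026 + 0.8·0.9033; P(species A) ≈ 0.0495, P(species B) ≈ 0.0003, P(species C) ≈ 0.9502
After 'present': normaliser = 0.4·0.0495 + 0.1·0.0003 + 0.8·0.9502; P(species A) ≈ 0.0254, P(species B) ≈ 0.0000, P(species C) ≈ 0.9746

0.975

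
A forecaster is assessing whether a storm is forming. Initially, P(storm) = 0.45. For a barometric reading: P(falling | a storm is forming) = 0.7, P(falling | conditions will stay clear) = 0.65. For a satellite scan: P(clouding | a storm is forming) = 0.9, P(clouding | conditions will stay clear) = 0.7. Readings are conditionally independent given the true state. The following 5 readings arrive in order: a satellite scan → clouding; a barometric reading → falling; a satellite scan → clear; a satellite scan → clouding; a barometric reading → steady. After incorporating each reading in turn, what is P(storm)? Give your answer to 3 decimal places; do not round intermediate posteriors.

Each posterior becomes the prior for the next update.
After a satellite scan='clouding': P(storm) = 0.9·0.4500 / (0.9·0.4500 + 0.7·0.5500) ≈ 0.5127
After a barometric reading='falling': P(storm) = 0.7·0.5127 / (0.7·0.5127 + 0.65·0.4873) ≈ 0.5311
After a satellite scan='clear': P(storm) = 0.1·0.5311 / (0.1·0.5311 + 0.3·0.4689) ≈ 0.2741
After a satellite scan='clouding': P(storm) = 0.9·0.2741 / (0.9·0.2741 + 0.7·0.7259) ≈ 0.3268
After a barometric reading='steady': P(storm) = 0.3·0.3268 / (0.3·0.3268 + 0.35·0.6732) ≈ 0.2939

0.294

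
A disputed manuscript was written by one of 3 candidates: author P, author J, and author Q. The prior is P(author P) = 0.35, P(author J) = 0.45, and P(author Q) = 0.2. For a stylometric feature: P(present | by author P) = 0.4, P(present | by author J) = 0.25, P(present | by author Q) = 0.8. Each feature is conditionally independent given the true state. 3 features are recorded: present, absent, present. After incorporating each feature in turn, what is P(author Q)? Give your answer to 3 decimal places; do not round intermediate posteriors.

0.319

Apply Bayes' rule sequentially, carrying P(author Q) forward.
After 'present': normaliser = 0.4·0.3500 + 0.25·0.4500 + 0.8·0.2000; P(author P) ≈ 0.3394, P(author J) ≈ 0.2727, P(author Q) ≈ 0.3879
After 'absent': normaliser = 0.6·0.3394 + 0.75·0.2727 + 0.2·0.3879; P(author P) ≈ 0.4192, P(author J) ≈ 0.4211, P(author Q) ≈ 0.1597
After 'present': normaliser = 0.4·0.4192 + 0.25·0.4211 + 0.8·0.1597; P(author P) ≈ 0.4185, P(author J) ≈ 0.2627, P(author Q) ≈ 0.3188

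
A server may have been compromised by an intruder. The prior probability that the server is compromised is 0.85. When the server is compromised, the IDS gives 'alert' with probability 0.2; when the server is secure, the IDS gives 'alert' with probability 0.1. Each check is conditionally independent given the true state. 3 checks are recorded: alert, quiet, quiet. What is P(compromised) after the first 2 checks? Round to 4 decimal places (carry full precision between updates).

0.9097

Apply Bayes' rule sequentially, carrying P(compromised) forward.
After 'alert': P(compromised) = 0.2·0.8500 / (0.2·0.8500 + 0.1·0.1500) ≈ 0.9189
After 'quiet': P(compromised) = 0.8·0.9189 / (0.8·0.9189 + 0.9·0.0811) ≈ 0.9097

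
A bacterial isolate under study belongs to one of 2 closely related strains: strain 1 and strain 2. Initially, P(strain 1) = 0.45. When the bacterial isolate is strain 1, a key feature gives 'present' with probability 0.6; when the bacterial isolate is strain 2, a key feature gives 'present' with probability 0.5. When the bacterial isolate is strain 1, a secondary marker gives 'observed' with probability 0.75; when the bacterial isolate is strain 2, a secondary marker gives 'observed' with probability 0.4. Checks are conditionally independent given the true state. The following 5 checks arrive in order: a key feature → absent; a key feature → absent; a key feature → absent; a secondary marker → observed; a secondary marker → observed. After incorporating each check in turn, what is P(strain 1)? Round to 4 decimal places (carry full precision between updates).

After a key feature='absent': P(strain 1) = 0.4·0.4500 / (0.4·0.4500 + 0.5·0.5500) ≈ 0.3956
After a key feature='absent': P(strain 1) = 0.4·0.3956 / (0.4·0.3956 + 0.5·0.6044) ≈ 0.3437
After a key feature='absent': P(strain 1) = 0.4·0.3437 / (0.4·0.3437 + 0.5·0.6563) ≈ 0.2952
After a secondary marker='observed': P(strain 1) = 0.75·0.2952 / (0.75·0.2952 + 0.4·0.7048) ≈ 0.4399
After a secondary marker='observed': P(strain 1) = 0.75·0.4399 / (0.75·0.4399 + 0.4·0.5601) ≈ 0.5956

0.5956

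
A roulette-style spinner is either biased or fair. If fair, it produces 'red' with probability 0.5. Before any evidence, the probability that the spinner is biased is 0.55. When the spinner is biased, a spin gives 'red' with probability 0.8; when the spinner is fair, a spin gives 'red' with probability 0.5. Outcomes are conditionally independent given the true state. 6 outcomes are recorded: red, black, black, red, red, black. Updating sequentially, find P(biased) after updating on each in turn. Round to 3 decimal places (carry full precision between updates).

After 'red': P(biased) = 0.8·0.5500 / (0.8·0.5500 + 0.5·0.4500) ≈ 0.6617
After 'black': P(biased) = 0.2·0.6617 / (0.2·0.6617 + 0.5·0.3383) ≈ 0.4389
After 'black': P(biased) = 0.2·0.4389 / (0.2·0.4389 + 0.5·0.5611) ≈ 0.2383
After 'red': P(biased) = 0.8·0.2383 / (0.8·0.2383 + 0.5·0.7617) ≈ 0.3336
After 'red': P(biased) = 0.8·0.3336 / (0.8·0.3336 + 0.5·0.6664) ≈ 0.4448
After 'black': P(biased) = 0.2·0.4448 / (0.2·0.4448 + 0.5·0.5552) ≈ 0.2427

0.243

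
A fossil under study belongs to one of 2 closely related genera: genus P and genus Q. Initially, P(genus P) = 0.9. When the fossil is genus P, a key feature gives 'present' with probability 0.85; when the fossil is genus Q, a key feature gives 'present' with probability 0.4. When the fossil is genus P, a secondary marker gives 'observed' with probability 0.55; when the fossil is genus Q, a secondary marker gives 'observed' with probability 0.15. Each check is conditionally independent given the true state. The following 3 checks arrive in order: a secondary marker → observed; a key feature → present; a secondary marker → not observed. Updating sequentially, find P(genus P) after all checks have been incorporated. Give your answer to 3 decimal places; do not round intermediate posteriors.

After a secondary marker='observed': P(genus P) = 0.55·0.9000 / (0.55·0.9000 + 0.15·0.1000) ≈ 0.9706
After a key feature='present': P(genus P) = 0.85·0.9706 / (0.85·0.9706 + 0.4·0.0294) ≈ 0.9859
After a secondary marker='not observed': P(genus P) = 0.45·0.9859 / (0.45·0.9859 + 0.85·0.0141) ≈ 0.9738

0.974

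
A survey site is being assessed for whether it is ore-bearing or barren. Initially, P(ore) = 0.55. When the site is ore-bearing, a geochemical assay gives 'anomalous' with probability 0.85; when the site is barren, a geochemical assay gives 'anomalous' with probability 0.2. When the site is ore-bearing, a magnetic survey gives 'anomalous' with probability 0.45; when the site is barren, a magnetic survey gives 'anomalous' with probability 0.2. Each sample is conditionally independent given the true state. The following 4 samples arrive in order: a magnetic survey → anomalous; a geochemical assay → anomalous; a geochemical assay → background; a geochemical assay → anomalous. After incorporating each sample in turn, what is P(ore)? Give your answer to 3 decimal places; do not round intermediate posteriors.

0.903

After a magnetic survey='anomalous': P(ore) = 0.45·0.5500 / (0.45·0.5500 + 0.2·0.4500) ≈ 0.7333
After a geochemical assay='anomalous': P(ore) = 0.85·0.7333 / (0.85·0.7333 + 0.2·0.2667) ≈ 0.9212
After a geochemical assay='background': P(ore) = 0.15·0.9212 / (0.15·0.9212 + 0.8·0.0788) ≈ 0.6867
After a geochemical assay='anomalous': P(ore) = 0.85·0.6867 / (0.85·0.6867 + 0.2·0.3133) ≈ 0.9030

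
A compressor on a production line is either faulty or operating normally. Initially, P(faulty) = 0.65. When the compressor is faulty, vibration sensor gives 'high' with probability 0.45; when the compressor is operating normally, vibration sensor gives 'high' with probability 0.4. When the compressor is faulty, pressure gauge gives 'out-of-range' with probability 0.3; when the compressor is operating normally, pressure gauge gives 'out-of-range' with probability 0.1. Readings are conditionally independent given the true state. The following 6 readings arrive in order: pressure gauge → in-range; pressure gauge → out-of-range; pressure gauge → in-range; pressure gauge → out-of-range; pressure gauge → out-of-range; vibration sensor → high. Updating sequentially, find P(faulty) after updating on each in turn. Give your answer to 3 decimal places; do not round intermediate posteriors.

After pressure gauge='in-range': P(faulty) = 0.7·0.6500 / (0.7·0.6500 + 0.9·0.3500) ≈ 0.5909
After pressure gauge='out-of-range': P(faulty) = 0.3·0.5909 / (0.3·0.5909 + 0.1·0.4091) ≈ 0.8125
After pressure gauge='in-range': P(faulty) = 0.7·0.8125 / (0.7·0.8125 + 0.9·0.1875) ≈ 0.7712
After pressure gauge='out-of-range': P(faulty) = 0.3·0.7712 / (0.3·0.7712 + 0.1·0.2288) ≈ 0.9100
After pressure gauge='out-of-range': P(faulty) = 0.3·0.9100 / (0.3·0.9100 + 0.1·0.0900) ≈ 0.9681
After vibration sensor='high': P(faulty) = 0.45·0.9681 / (0.45·0.9681 + 0.4·0.0319) ≈ 0.9715

0.972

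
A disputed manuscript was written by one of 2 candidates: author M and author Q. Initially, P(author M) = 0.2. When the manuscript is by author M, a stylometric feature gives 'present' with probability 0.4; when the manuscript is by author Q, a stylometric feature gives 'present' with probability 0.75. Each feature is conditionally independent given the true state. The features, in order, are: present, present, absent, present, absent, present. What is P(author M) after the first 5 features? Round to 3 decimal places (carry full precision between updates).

After 'present': P(author M) = 0.4·0.2000 / (0.4·0.2000 + 0.75·0.8000) ≈ 0.1176
After 'present': P(author M) = 0.4·0.1176 / (0.4·0.1176 + 0.75·0.8824) ≈ 0.0664
After 'absent': P(author M) = 0.6·0.0664 / (0.6·0.0664 + 0.25·0.9336) ≈ 0.1458
After 'present': P(author M) = 0.4·0.1458 / (0.4·0.1458 + 0.75·0.8542) ≈ 0.0834
After 'absent': P(author M) = 0.6·0.0834 / (0.6·0.0834 + 0.25·0.9166) ≈ 0.1793

0.179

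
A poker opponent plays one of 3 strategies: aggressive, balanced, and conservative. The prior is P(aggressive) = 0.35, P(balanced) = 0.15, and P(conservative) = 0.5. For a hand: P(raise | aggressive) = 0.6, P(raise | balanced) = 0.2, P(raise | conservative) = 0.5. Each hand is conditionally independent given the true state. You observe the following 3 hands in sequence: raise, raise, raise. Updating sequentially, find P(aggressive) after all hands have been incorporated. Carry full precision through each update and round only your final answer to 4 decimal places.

Each posterior becomes the prior for the next update.
After 'raise': normaliser = 0.6·0.3500 + 0.2·0.1500 + 0.5·0.5000; P(aggressive) ≈ 0.4286, P(balanced) ≈ 0.0612, P(conservative) ≈ 0.5102
After 'raise': normaliser = 0.6·0.4286 + 0.2·0.0612 + 0.5·0.5102; P(aggressive) ≈ 0.4903, P(balanced) ≈ 0.0233, P(conservative) ≈ 0.4864
After 'raise': normaliser = 0.6·0.4903 + 0.2·0.0233 + 0.5·0.4864; P(aggressive) ≈ 0.5427, P(balanced) ≈ 0.0086, P(conservative) ≈ 0.4487

0.5427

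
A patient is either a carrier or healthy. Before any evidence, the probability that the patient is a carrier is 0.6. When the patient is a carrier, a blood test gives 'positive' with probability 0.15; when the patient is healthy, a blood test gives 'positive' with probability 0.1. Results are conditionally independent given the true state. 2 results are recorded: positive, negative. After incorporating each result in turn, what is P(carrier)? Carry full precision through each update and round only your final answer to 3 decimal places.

After 'positive': P(carrier) = 0.15·0.6000 / (0.15·0.6000 + 0.1·0.4000) ≈ 0.6923
After 'negative': P(carrier) = 0.85·0.6923 / (0.85·0.6923 + 0.9·0.3077) ≈ 0.6800

0.680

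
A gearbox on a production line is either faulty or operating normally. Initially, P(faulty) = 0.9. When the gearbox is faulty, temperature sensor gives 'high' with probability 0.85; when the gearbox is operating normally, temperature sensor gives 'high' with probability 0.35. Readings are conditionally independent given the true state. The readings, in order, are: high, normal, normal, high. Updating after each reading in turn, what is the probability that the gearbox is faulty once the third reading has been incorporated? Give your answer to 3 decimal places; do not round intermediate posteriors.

0.538

After 'high': P(faulty) = 0.85·0.9000 / (0.85·0.9000 + 0.35·0.1000) ≈ 0.9563
After 'normal': P(faulty) = 0.15·0.9563 / (0.15·0.9563 + 0.65·0.0437) ≈ 0.8345
After 'normal': P(faulty) = 0.15·0.8345 / (0.15·0.8345 + 0.65·0.1655) ≈ 0.5379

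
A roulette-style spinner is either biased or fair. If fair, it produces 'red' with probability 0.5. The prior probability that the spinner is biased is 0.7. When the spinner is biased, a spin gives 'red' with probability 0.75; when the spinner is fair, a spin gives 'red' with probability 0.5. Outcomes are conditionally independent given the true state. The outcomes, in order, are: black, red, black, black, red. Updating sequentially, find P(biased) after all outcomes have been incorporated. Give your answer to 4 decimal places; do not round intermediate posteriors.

0.3962

Apply Bayes' rule sequentially, carrying P(biased) forward.
After 'black': P(biased) = 0.25·0.7000 / (0.25·0.7000 + 0.5·0.3000) ≈ 0.5385
After 'red': P(biased) = 0.75·0.5385 / (0.75·0.5385 + 0.5·0.4615) ≈ 0.6364
After 'black': P(biased) = 0.25·0.6364 / (0.25·0.6364 + 0.5·0.3636) ≈ 0.4667
After 'black': P(biased) = 0.25·0.4667 / (0.25·0.4667 + 0.5·0.5333) ≈ 0.3043
After 'red': P(biased) = 0.75·0.3043 / (0.75·0.3043 + 0.5·0.6957) ≈ 0.3962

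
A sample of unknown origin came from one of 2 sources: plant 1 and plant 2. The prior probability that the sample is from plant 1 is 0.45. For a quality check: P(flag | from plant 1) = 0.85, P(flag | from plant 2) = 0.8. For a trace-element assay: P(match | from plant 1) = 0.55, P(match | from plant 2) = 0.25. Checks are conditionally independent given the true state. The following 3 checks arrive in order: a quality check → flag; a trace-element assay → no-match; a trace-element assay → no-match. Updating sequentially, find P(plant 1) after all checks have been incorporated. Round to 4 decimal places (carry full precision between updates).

0.2384

After a quality check='flag': P(plant 1) = 0.85·0.4500 / (0.85·0.4500 + 0.8·0.5500) ≈ 0.4650
After a trace-element assay='no-match': P(plant 1) = 0.45·0.4650 / (0.45·0.4650 + 0.75·0.5350) ≈ 0.3428
After a trace-element assay='no-match': P(plant 1) = 0.45·0.3428 / (0.45·0.3428 + 0.75·0.6572) ≈ 0.2384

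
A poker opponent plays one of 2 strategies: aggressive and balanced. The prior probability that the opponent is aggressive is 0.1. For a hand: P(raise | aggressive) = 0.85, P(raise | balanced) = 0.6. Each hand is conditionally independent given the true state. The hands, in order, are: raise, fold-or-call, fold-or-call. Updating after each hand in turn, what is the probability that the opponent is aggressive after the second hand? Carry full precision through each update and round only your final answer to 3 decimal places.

After 'raise': P(aggressive) = 0.85·0.1000 / (0.85·0.1000 + 0.6·0.9000) ≈ 0.1360
After 'fold-or-call': P(aggressive) = 0.15·0.1360 / (0.15·0.1360 + 0.4·0.8640) ≈ 0.0557

0.056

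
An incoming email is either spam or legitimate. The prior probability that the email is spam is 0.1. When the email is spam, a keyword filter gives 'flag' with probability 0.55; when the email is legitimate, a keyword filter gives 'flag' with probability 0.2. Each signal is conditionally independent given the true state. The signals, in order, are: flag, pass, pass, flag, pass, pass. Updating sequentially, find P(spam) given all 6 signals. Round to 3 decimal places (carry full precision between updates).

0.078

Apply Bayes' rule sequentially, carrying P(spam) forward.
After 'flag': P(spam) = 0.55·0.1000 / (0.55·0.1000 + 0.2·0.9000) ≈ 0.2340
After 'pass': P(spam) = 0.45·0.2340 / (0.45·0.2340 + 0.8·0.7660) ≈ 0.1467
After 'pass': P(spam) = 0.45·0.1467 / (0.45·0.1467 + 0.8·0.8533) ≈ 0.0882
After 'flag': P(spam) = 0.55·0.0882 / (0.55·0.0882 + 0.2·0.9118) ≈ 0.2100
After 'pass': P(spam) = 0.45·0.2100 / (0.45·0.2100 + 0.8·0.7900) ≈ 0.1301
After 'pass': P(spam) = 0.45·0.1301 / (0.45·0.1301 + 0.8·0.8699) ≈ 0.0776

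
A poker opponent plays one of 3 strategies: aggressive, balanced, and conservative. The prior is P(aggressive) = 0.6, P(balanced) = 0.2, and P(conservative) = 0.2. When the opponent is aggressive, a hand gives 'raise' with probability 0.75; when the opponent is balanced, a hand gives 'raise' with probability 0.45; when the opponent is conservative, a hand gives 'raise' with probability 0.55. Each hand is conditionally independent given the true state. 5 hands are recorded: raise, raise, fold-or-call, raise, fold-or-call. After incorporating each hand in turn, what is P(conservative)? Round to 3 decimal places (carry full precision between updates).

0.240

After 'raise': normaliser = 0.75·0.6000 + 0.45·0.2000 + 0.55·0.2000; P(aggressive) ≈ 0.6923, P(balanced) ≈ 0.1385, P(conservative) ≈ 0.1692
After 'raise': normaliser = 0.75·0.6923 + 0.45·0.1385 + 0.55·0.1692; P(aggressive) ≈ 0.7697, P(balanced) ≈ 0.0924, P(conservative) ≈ 0.1380
After 'fold-or-call': normaliser = 0.25·0.7697 + 0.55·0.0924 + 0.45·0.1380; P(aggressive) ≈ 0.6303, P(balanced) ≈ 0.1664, P(conservative) ≈ 0.2034
After 'raise': normaliser = 0.75·0.6303 + 0.45·0.1664 + 0.55·0.2034; P(aggressive) ≈ 0.7168, P(balanced) ≈ 0.1135, P(conservative) ≈ 0.1696
After 'fold-or-call': normaliser = 0.25·0.7168 + 0.55·0.1135 + 0.45·0.1696; P(aggressive) ≈ 0.5636, P(balanced) ≈ 0.1964, P(conservative) ≈ 0.2400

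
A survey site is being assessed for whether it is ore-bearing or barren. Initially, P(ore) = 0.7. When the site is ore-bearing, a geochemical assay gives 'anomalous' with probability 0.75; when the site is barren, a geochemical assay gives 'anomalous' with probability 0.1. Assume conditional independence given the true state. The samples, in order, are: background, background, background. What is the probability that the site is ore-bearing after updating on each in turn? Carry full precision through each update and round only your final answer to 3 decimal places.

After 'background': P(ore) = 0.25·0.7000 / (0.25·0.7000 + 0.9·0.3000) ≈ 0.3933
After 'background': P(ore) = 0.25·0.3933 / (0.25·0.3933 + 0.9·0.6067) ≈ 0.1526
After 'background': P(ore) = 0.25·0.1526 / (0.25·0.1526 + 0.9·0.8474) ≈ 0.0476

0.048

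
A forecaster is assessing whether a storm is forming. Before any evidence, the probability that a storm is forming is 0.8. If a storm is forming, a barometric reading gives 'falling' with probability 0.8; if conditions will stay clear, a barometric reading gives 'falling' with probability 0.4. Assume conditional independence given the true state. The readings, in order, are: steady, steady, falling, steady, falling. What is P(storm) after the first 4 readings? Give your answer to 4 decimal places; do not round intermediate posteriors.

0.2286

After 'steady': P(storm) = 0.2·0.8000 / (0.2·0.8000 + 0.6·0.2000) ≈ 0.5714
After 'steady': P(storm) = 0.2·0.5714 / (0.2·0.5714 + 0.6·0.4286) ≈ 0.3077
After 'falling': P(storm) = 0.8·0.3077 / (0.8·0.3077 + 0.4·0.6923) ≈ 0.4706
After 'steady': P(storm) = 0.2·0.4706 / (0.2·0.4706 + 0.6·0.5294) ≈ 0.2286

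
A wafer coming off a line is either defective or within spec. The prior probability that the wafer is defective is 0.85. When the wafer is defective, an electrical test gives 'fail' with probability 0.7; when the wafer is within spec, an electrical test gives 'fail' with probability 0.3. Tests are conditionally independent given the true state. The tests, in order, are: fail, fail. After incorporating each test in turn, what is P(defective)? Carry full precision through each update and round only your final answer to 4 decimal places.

0.9686

After 'fail': P(defective) = 0.7·0.8500 / (0.7·0.8500 + 0.3·0.1500) ≈ 0.9297
After 'fail': P(defective) = 0.7·0.9297 / (0.7·0.9297 + 0.3·0.0703) ≈ 0.9686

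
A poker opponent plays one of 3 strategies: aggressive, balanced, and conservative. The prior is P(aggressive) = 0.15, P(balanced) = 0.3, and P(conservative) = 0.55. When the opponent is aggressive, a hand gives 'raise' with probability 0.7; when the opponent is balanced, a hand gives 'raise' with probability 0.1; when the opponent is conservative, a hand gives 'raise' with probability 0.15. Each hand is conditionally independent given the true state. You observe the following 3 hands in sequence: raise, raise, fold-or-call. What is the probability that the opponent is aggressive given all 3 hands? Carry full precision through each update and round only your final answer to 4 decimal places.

0.6252

Each posterior becomes the prior for the next update.
After 'raise': normaliser = 0.7·0.1500 + 0.1·0.3000 + 0.15·0.5500; P(aggressive) ≈ 0.4828, P(balanced) ≈ 0.1379, P(conservative) ≈ 0.3793
After 'raise': normaliser = 0.7·0.4828 + 0.1·0.1379 + 0.15·0.3793; P(aggressive) ≈ 0.8270, P(balanced) ≈ 0.0338, P(conservative) ≈ 0.1392
After 'fold-or-call': normaliser = 0.3·0.8270 + 0.9·0.0338 + 0.85·0.1392; P(aggressive) ≈ 0.6252, P(balanced) ≈ 0.0766, P(conservative) ≈ 0.2982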